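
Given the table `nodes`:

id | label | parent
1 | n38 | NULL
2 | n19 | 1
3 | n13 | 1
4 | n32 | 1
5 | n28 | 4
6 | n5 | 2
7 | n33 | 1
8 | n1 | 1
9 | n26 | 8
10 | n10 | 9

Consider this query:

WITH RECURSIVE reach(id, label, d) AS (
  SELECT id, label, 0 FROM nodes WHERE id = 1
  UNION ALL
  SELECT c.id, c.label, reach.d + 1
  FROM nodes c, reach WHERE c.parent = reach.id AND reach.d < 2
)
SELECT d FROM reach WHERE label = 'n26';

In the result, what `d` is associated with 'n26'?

2

Base: id=1 (n38) at d 0.
Iteration 1: rows with parent in {1} -> n19 (id 2, d 1), n13 (id 3, d 1), n32 (id 4, d 1), n33 (id 7, d 1), n1 (id 8, d 1).
Iteration 2: rows with parent in {2,3,4,7,8} -> n28 (id 5, d 2), n5 (id 6, d 2), n26 (id 9, d 2).
Iteration 3: d < 2 fails for all current rows; recursion stops.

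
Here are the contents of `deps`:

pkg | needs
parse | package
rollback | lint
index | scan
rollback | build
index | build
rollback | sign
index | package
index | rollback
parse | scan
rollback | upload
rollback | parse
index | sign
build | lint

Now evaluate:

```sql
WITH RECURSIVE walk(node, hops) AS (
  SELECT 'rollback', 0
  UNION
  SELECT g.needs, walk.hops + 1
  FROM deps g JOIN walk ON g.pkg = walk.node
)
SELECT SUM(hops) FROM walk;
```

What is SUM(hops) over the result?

11

Base: (rollback, hops=0).
Iteration 1: edges from {rollback} -> (build, hops=1), (lint, hops=1), (parse, hops=1), (sign, hops=1), (upload, hops=1).
Iteration 2: edges from {build,lint,parse,sign,upload} -> (lint, hops=2), (package, hops=2), (scan, hops=2).
Iteration 3: no outgoing edges from {lint,package,scan}; recursion stops.
SUM(hops) = 0 + 1 + 1 + 1 + 1 + 1 + 2 + 2 + 2 = 11.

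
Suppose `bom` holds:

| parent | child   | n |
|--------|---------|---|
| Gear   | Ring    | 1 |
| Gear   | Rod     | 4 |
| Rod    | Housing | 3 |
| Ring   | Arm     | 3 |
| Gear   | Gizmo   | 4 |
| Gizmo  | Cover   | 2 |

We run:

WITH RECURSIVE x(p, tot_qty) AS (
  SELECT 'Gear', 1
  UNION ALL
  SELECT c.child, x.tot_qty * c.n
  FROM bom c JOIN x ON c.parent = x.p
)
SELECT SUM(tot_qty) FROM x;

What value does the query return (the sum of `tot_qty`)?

33

Base: (Gear, tot_qty=1).
Iteration 1: components of {Gear} -> Gizmo = 1*4 = 4, Ring = 1*1 = 1, Rod = 1*4 = 4.
Iteration 2: components of {Gizmo,Ring,Rod} -> Arm = 1*3 = 3, Cover = 4*2 = 8, Housing = 4*3 = 12.
Iteration 3: no further components; recursion stops.
SUM(tot_qty) = 1 + 1 + 4 + 4 + 3 + 12 + 8 = 33.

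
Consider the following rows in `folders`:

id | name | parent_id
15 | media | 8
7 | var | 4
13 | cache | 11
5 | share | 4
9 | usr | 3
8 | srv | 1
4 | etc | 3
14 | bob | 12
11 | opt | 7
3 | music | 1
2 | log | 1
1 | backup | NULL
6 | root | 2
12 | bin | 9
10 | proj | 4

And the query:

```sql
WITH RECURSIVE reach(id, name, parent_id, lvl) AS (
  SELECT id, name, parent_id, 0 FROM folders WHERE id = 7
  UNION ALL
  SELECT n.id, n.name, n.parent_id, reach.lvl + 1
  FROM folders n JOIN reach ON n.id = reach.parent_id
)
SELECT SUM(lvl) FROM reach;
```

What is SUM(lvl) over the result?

6

Base: id=7 (var), parent_id=4, lvl 0.
Iteration 1: join on id=4 -> etc (id 4, parent_id=3, lvl 1).
Iteration 2: join on id=3 -> music (id 3, parent_id=1, lvl 2).
Iteration 3: join on id=1 -> backup (id 1, parent_id=NULL, lvl 3).
Iteration 4: parent_id is NULL; no match; recursion stops.
SUM(lvl) = 0 + 1 + 2 + 3 = 6.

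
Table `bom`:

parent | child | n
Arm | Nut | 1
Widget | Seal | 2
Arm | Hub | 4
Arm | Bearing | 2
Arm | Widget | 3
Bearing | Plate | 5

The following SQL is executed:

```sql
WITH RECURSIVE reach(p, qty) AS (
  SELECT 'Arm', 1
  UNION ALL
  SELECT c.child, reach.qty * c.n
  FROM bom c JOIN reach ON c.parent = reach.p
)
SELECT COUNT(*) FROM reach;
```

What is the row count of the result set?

7

Base: (Arm, qty=1).
Iteration 1: components of {Arm} -> Bearing = 1*2 = 2, Hub = 1*4 = 4, Nut = 1*1 = 1, Widget = 1*3 = 3.
Iteration 2: components of {Bearing,Hub,Nut,Widget} -> Plate = 2*5 = 10, Seal = 3*2 = 6.
Iteration 3: no further components; recursion stops.
Total rows emitted: 7.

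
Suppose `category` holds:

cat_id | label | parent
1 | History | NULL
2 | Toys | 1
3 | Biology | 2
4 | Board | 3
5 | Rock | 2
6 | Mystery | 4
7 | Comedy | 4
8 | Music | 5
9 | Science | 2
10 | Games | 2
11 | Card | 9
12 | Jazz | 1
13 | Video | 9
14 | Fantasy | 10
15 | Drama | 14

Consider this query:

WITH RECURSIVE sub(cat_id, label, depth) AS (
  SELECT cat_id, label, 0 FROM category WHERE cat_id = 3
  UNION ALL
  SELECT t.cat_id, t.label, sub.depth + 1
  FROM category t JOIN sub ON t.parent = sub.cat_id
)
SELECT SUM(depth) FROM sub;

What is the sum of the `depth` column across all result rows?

5

Base: cat_id=3 (Biology) at depth 0.
Iteration 1: rows with parent in {3} -> Board (id 4, depth 1).
Iteration 2: rows with parent in {4} -> Mystery (id 6, depth 2), Comedy (id 7, depth 2).
Iteration 3: no rows with parent in {6,7}; recursion stops.
SUM(depth) = 0 + 1 + 2 + 2 = 5.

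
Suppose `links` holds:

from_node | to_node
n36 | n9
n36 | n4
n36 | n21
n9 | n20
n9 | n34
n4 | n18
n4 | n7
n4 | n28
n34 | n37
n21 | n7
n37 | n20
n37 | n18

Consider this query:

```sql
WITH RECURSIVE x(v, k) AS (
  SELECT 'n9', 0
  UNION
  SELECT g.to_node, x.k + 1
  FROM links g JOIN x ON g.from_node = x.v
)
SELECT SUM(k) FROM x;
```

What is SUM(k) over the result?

10

Base: (n9, k=0).
Iteration 1: edges from {n9} -> (n20, k=1), (n34, k=1).
Iteration 2: edges from {n20,n34} -> (n37, k=2).
Iteration 3: edges from {n37} -> (n18, k=3), (n20, k=3).
Iteration 4: no outgoing edges from {n18,n20}; recursion stops.
SUM(k) = 0 + 1 + 1 + 2 + 3 + 3 = 10.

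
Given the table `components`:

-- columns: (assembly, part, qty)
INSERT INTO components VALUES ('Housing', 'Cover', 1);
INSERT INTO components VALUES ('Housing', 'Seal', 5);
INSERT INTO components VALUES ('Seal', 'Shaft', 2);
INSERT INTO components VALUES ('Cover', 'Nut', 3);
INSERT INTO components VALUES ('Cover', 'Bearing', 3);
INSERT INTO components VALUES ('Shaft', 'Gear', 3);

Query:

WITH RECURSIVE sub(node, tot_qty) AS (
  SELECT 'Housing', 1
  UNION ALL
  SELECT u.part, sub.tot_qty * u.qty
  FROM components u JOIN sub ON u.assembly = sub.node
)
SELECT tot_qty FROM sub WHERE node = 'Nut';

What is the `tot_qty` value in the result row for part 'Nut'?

Base: (Housing, tot_qty=1).
Iteration 1: components of {Housing} -> Cover = 1*1 = 1, Seal = 1*5 = 5.
Iteration 2: components of {Cover,Seal} -> Bearing = 1*3 = 3, Nut = 1*3 = 3, Shaft = 5*2 = 10.
Iteration 3: components of {Bearing,Nut,Shaft} -> Gear = 10*3 = 30.
Iteration 4: no further components; recursion stops.

3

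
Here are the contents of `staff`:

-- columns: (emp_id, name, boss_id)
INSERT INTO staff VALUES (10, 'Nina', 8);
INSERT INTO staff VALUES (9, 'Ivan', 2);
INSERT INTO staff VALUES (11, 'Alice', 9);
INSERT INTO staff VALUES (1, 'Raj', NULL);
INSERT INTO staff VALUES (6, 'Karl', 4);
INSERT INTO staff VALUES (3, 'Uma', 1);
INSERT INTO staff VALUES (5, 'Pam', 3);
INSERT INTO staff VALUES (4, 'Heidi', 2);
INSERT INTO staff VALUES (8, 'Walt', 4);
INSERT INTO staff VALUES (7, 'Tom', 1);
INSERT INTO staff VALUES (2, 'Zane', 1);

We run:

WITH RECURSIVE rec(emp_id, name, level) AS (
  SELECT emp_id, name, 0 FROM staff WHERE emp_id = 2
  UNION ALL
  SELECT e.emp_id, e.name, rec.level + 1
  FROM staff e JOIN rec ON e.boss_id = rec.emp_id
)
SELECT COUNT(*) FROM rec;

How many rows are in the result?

7

Base: emp_id=2 (Zane) at level 0.
Iteration 1: rows with boss_id in {2} -> Heidi (id 4, level 1), Ivan (id 9, level 1).
Iteration 2: rows with boss_id in {4,9} -> Karl (id 6, level 2), Walt (id 8, level 2), Alice (id 11, level 2).
Iteration 3: rows with boss_id in {6,8,11} -> Nina (id 10, level 3).
Iteration 4: no rows with boss_id in {10}; recursion stops.
Total rows emitted: 7.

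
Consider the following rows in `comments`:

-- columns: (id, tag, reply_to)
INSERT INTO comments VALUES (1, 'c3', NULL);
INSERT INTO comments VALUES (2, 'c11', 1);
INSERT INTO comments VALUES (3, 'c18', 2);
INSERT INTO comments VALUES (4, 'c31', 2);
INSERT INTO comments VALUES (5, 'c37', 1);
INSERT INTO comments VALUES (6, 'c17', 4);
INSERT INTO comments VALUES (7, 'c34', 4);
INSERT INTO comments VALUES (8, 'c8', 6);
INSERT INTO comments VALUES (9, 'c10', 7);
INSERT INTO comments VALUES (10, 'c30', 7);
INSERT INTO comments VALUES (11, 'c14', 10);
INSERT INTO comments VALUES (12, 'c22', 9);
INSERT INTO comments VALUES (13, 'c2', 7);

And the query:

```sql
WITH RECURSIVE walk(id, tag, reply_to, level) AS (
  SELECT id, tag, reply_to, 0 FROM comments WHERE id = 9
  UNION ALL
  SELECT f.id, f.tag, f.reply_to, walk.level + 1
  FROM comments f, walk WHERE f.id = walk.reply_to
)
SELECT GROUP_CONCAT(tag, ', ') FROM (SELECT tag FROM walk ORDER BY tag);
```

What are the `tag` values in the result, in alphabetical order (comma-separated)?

c10, c11, c3, c31, c34

Base: id=9 (c10), reply_to=7, level 0.
Iteration 1: join on id=7 -> c34 (id 7, reply_to=4, level 1).
Iteration 2: join on id=4 -> c31 (id 4, reply_to=2, level 2).
Iteration 3: join on id=2 -> c11 (id 2, reply_to=1, level 3).
Iteration 4: join on id=1 -> c3 (id 1, reply_to=NULL, level 4).
Iteration 5: reply_to is NULL; no match; recursion stops.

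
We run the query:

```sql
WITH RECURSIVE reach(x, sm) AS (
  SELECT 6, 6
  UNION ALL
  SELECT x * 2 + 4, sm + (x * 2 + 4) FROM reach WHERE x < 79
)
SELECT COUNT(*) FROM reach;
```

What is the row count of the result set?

5

Base: x=6, sm=6.
Iteration 1: 6 < 79 holds -> x = 6 * 2 + 4 = 16, sm = 6 + 16 = 22.
Iteration 2: 16 < 79 holds -> x = 16 * 2 + 4 = 36, sm = 22 + 36 = 58.
Iteration 3: 36 < 79 holds -> x = 36 * 2 + 4 = 76, sm = 58 + 76 = 134.
Iteration 4: 76 < 79 holds -> x = 76 * 2 + 4 = 156, sm = 134 + 156 = 290.
Iteration 5: 156 < 79 fails; recursion stops.
Total rows emitted: 5.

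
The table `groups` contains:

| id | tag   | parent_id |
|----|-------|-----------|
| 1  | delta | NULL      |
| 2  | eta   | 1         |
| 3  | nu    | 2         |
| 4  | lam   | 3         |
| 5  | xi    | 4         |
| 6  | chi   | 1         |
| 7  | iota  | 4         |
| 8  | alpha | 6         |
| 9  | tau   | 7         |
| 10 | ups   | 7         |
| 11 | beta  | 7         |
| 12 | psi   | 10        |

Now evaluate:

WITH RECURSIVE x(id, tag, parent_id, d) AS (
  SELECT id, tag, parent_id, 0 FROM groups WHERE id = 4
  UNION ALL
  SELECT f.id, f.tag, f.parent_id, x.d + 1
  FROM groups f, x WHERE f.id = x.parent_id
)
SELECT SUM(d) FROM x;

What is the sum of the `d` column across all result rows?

Base: id=4 (lam), parent_id=3, d 0.
Iteration 1: join on id=3 -> nu (id 3, parent_id=2, d 1).
Iteration 2: join on id=2 -> eta (id 2, parent_id=1, d 2).
Iteration 3: join on id=1 -> delta (id 1, parent_id=NULL, d 3).
Iteration 4: parent_id is NULL; no match; recursion stops.
SUM(d) = 0 + 1 + 2 + 3 = 6.

6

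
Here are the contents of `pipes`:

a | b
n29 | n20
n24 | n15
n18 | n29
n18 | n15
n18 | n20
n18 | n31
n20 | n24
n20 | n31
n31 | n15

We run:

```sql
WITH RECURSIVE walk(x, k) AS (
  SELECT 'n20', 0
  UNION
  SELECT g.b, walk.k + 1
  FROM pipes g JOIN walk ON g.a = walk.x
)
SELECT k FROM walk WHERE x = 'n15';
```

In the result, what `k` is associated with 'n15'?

Base: (n20, k=0).
Iteration 1: edges from {n20} -> (n24, k=1), (n31, k=1).
Iteration 2: edges from {n24,n31} -> (n15, k=2). [UNION drops 1 duplicate row(s)]
Iteration 3: no outgoing edges from {n15}; recursion stops.

2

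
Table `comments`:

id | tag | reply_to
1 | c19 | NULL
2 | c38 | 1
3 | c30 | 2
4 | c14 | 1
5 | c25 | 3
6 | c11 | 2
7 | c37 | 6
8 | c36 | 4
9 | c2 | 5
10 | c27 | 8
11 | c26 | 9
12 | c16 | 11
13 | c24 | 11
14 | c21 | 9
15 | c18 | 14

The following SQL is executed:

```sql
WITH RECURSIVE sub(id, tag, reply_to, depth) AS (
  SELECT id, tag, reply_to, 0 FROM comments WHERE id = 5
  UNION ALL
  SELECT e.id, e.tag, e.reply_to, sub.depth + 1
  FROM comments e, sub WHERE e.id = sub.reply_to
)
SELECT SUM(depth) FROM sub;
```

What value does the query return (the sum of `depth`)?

Base: id=5 (c25), reply_to=3, depth 0.
Iteration 1: join on id=3 -> c30 (id 3, reply_to=2, depth 1).
Iteration 2: join on id=2 -> c38 (id 2, reply_to=1, depth 2).
Iteration 3: join on id=1 -> c19 (id 1, reply_to=NULL, depth 3).
Iteration 4: reply_to is NULL; no match; recursion stops.
SUM(depth) = 0 + 1 + 2 + 3 = 6.

6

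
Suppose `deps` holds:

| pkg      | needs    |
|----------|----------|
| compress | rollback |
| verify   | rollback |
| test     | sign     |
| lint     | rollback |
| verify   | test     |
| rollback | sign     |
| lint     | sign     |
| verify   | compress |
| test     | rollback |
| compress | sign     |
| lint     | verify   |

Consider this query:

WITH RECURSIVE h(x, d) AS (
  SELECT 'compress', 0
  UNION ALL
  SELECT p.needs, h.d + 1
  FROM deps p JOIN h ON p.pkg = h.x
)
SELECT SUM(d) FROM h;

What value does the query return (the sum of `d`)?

Base: (compress, d=0).
Iteration 1: edges from {compress} -> (rollback, d=1), (sign, d=1).
Iteration 2: edges from {rollback,sign} -> (sign, d=2).
Iteration 3: no outgoing edges from {sign}; recursion stops.
SUM(d) = 0 + 1 + 1 + 2 = 4.

4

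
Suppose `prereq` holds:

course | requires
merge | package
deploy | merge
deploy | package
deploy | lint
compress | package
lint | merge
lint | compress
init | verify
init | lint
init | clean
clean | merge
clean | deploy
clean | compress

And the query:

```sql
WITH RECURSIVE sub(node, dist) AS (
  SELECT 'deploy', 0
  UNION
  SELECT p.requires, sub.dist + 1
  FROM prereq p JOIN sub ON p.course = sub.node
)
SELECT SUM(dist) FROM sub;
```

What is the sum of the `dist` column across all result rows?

12

Base: (deploy, dist=0).
Iteration 1: edges from {deploy} -> (lint, dist=1), (merge, dist=1), (package, dist=1).
Iteration 2: edges from {lint,merge,package} -> (compress, dist=2), (merge, dist=2), (package, dist=2).
Iteration 3: edges from {compress,merge,package} -> (package, dist=3). [UNION drops 1 duplicate row(s)]
Iteration 4: no outgoing edges from {package}; recursion stops.
SUM(dist) = 0 + 1 + 1 + 1 + 2 + 2 + 2 + 3 = 12.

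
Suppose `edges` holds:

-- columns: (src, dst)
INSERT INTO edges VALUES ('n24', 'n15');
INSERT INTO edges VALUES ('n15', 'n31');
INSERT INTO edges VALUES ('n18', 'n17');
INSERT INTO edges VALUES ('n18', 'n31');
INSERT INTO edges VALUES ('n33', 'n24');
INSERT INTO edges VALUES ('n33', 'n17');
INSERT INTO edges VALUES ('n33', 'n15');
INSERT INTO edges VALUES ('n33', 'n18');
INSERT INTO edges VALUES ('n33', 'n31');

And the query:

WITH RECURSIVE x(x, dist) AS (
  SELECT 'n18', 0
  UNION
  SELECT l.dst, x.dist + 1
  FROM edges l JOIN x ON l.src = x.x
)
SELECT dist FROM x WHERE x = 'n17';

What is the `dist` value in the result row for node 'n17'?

Base: (n18, dist=0).
Iteration 1: edges from {n18} -> (n17, dist=1), (n31, dist=1).
Iteration 2: no outgoing edges from {n17,n31}; recursion stops.

1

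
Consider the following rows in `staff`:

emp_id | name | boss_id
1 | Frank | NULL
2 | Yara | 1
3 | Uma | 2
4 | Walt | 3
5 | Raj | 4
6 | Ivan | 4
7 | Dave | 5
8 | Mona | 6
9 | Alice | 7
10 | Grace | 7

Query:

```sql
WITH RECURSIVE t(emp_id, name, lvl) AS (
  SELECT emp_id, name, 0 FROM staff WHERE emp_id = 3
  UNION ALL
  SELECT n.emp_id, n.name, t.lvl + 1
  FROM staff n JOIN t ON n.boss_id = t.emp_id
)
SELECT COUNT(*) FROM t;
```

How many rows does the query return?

Base: emp_id=3 (Uma) at lvl 0.
Iteration 1: rows with boss_id in {3} -> Walt (id 4, lvl 1).
Iteration 2: rows with boss_id in {4} -> Raj (id 5, lvl 2), Ivan (id 6, lvl 2).
Iteration 3: rows with boss_id in {5,6} -> Dave (id 7, lvl 3), Mona (id 8, lvl 3).
Iteration 4: rows with boss_id in {7,8} -> Alice (id 9, lvl 4), Grace (id 10, lvl 4).
Iteration 5: no rows with boss_id in {9,10}; recursion stops.
Total rows emitted: 8.

8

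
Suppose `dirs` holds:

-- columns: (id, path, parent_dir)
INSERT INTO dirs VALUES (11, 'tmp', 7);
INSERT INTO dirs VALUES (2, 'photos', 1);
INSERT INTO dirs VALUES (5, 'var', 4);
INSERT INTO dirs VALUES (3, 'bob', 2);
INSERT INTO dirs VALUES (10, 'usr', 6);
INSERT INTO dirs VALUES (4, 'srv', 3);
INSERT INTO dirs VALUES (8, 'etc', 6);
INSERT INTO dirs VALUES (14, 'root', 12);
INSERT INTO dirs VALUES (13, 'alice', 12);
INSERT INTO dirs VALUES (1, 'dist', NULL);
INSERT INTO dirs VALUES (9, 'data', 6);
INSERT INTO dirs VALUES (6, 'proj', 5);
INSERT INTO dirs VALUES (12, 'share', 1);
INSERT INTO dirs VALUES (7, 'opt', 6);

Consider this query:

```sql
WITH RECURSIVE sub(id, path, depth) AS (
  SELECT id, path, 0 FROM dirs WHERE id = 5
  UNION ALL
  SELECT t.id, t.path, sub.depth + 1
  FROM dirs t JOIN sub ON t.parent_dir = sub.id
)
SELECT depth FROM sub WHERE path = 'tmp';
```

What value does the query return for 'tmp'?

Base: id=5 (var) at depth 0.
Iteration 1: rows with parent_dir in {5} -> proj (id 6, depth 1).
Iteration 2: rows with parent_dir in {6} -> opt (id 7, depth 2), etc (id 8, depth 2), data (id 9, depth 2), usr (id 10, depth 2).
Iteration 3: rows with parent_dir in {7,8,9,10} -> tmp (id 11, depth 3).
Iteration 4: no rows with parent_dir in {11}; recursion stops.

3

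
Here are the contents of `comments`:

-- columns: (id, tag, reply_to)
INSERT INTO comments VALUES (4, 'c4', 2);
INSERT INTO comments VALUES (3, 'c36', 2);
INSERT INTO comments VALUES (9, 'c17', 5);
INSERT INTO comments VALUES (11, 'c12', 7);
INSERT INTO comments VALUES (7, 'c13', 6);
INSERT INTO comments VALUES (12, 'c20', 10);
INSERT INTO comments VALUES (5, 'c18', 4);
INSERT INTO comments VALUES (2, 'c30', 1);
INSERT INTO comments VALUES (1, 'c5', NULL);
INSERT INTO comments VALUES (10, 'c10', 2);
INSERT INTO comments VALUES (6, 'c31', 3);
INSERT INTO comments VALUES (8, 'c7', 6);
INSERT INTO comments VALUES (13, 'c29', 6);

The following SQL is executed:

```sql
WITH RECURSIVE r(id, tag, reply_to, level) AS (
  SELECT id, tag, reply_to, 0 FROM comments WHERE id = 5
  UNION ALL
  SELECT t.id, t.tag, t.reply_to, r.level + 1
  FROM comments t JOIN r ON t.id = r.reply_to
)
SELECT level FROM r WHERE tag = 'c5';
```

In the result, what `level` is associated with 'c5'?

Base: id=5 (c18), reply_to=4, level 0.
Iteration 1: join on id=4 -> c4 (id 4, reply_to=2, level 1).
Iteration 2: join on id=2 -> c30 (id 2, reply_to=1, level 2).
Iteration 3: join on id=1 -> c5 (id 1, reply_to=NULL, level 3).
Iteration 4: reply_to is NULL; no match; recursion stops.

3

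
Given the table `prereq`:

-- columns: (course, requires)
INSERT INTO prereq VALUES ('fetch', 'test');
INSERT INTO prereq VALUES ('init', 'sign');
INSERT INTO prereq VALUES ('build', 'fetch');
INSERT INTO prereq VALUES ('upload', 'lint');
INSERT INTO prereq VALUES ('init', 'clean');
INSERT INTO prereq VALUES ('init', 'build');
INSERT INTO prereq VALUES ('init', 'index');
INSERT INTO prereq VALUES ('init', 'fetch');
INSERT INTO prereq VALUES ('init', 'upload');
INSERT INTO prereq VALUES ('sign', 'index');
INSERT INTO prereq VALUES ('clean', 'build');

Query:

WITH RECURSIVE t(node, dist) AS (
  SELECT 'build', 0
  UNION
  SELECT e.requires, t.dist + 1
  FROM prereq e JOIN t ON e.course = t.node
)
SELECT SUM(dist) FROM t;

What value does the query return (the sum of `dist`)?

3

Base: (build, dist=0).
Iteration 1: edges from {build} -> (fetch, dist=1).
Iteration 2: edges from {fetch} -> (test, dist=2).
Iteration 3: no outgoing edges from {test}; recursion stops.
SUM(dist) = 0 + 1 + 2 = 3.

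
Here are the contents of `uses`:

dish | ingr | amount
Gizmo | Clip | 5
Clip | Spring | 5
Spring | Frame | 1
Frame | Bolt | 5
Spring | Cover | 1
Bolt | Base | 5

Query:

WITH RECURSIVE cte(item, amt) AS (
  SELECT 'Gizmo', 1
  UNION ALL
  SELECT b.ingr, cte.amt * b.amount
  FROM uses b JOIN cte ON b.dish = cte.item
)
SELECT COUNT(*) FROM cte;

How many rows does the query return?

7

Base: (Gizmo, amt=1).
Iteration 1: components of {Gizmo} -> Clip = 1*5 = 5.
Iteration 2: components of {Clip} -> Spring = 5*5 = 25.
Iteration 3: components of {Spring} -> Cover = 25*1 = 25, Frame = 25*1 = 25.
Iteration 4: components of {Cover,Frame} -> Bolt = 25*5 = 125.
Iteration 5: components of {Bolt} -> Base = 125*5 = 625.
Iteration 6: no further components; recursion stops.
Total rows emitted: 7.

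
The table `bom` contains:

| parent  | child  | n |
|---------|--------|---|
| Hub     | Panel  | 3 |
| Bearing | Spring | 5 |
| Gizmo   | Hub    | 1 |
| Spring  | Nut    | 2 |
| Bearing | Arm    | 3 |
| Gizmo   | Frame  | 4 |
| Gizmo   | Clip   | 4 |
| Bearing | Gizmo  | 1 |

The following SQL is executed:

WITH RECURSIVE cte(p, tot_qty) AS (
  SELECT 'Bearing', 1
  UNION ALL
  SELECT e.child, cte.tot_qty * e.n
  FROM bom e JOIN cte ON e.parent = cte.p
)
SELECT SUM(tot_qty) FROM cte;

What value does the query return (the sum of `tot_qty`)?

Base: (Bearing, tot_qty=1).
Iteration 1: components of {Bearing} -> Arm = 1*3 = 3, Gizmo = 1*1 = 1, Spring = 1*5 = 5.
Iteration 2: components of {Arm,Gizmo,Spring} -> Clip = 1*4 = 4, Frame = 1*4 = 4, Hub = 1*1 = 1, Nut = 5*2 = 10.
Iteration 3: components of {Clip,Frame,Hub,Nut} -> Panel = 1*3 = 3.
Iteration 4: no further components; recursion stops.
SUM(tot_qty) = 1 + 5 + 3 + 1 + 10 + 1 + 4 + 4 + 3 = 32.

32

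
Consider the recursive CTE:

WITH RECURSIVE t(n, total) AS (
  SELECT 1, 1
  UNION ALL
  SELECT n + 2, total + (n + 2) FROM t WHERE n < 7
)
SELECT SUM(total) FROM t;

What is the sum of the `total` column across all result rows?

Base: n=1, total=1.
Iteration 1: 1 < 7 holds -> n = 1 + 2 = 3, total = 1 + 3 = 4.
Iteration 2: 3 < 7 holds -> n = 3 + 2 = 5, total = 4 + 5 = 9.
Iteration 3: 5 < 7 holds -> n = 5 + 2 = 7, total = 9 + 7 = 16.
Iteration 4: 7 < 7 fails; recursion stops.
SUM(total) = 1 + 4 + 9 + 16 = 30.

30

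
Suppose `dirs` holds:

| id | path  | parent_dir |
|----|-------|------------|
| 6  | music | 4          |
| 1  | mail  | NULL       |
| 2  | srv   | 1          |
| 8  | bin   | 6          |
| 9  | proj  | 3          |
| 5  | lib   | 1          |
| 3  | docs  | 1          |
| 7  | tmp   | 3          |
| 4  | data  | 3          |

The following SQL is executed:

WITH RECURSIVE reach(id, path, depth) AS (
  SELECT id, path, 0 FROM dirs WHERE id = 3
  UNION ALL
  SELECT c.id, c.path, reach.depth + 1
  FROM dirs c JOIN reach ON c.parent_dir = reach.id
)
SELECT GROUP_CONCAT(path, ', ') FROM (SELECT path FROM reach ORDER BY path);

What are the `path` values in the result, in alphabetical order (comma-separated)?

Base: id=3 (docs) at depth 0.
Iteration 1: rows with parent_dir in {3} -> data (id 4, depth 1), tmp (id 7, depth 1), proj (id 9, depth 1).
Iteration 2: rows with parent_dir in {4,7,9} -> music (id 6, depth 2).
Iteration 3: rows with parent_dir in {6} -> bin (id 8, depth 3).
Iteration 4: no rows with parent_dir in {8}; recursion stops.

bin, data, docs, music, proj, tmp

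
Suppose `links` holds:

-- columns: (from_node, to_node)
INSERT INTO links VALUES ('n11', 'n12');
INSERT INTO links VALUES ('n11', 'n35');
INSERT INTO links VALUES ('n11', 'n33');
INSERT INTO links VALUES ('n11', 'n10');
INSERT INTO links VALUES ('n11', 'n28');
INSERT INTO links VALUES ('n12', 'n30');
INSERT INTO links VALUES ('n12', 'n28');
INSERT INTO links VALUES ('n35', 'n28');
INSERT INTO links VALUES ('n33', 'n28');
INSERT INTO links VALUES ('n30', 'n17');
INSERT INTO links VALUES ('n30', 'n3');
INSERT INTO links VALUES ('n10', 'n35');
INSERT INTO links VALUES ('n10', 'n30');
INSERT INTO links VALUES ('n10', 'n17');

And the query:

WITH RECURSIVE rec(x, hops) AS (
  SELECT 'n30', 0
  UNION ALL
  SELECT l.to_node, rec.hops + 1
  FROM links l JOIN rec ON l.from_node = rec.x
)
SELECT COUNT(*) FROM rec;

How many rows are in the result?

Base: (n30, hops=0).
Iteration 1: edges from {n30} -> (n17, hops=1), (n3, hops=1).
Iteration 2: no outgoing edges from {n17,n3}; recursion stops.
Total rows emitted: 3.

3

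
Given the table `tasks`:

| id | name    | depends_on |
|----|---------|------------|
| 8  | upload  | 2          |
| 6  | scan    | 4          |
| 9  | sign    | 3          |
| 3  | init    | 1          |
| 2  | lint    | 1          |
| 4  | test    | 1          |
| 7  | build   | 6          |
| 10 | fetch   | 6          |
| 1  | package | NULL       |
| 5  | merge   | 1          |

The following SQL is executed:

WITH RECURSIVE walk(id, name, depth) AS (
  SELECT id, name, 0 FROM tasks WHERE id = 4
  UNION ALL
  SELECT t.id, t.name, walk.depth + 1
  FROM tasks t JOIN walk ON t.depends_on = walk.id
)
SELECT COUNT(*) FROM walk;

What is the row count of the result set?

Base: id=4 (test) at depth 0.
Iteration 1: rows with depends_on in {4} -> scan (id 6, depth 1).
Iteration 2: rows with depends_on in {6} -> build (id 7, depth 2), fetch (id 10, depth 2).
Iteration 3: no rows with depends_on in {7,10}; recursion stops.
Total rows emitted: 4.

4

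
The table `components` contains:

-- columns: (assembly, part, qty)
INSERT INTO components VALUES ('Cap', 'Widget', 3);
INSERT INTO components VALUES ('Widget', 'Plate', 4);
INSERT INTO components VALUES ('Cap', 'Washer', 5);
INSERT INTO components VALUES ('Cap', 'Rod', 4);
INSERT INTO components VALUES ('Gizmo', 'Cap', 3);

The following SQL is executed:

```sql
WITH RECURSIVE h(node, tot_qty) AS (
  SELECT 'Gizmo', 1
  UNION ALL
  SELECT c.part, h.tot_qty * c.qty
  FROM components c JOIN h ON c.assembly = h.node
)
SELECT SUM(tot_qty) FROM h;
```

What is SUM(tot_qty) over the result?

Base: (Gizmo, tot_qty=1).
Iteration 1: components of {Gizmo} -> Cap = 1*3 = 3.
Iteration 2: components of {Cap} -> Rod = 3*4 = 12, Washer = 3*5 = 15, Widget = 3*3 = 9.
Iteration 3: components of {Rod,Washer,Widget} -> Plate = 9*4 = 36.
Iteration 4: no further components; recursion stops.
SUM(tot_qty) = 1 + 3 + 12 + 15 + 9 + 36 = 76.

76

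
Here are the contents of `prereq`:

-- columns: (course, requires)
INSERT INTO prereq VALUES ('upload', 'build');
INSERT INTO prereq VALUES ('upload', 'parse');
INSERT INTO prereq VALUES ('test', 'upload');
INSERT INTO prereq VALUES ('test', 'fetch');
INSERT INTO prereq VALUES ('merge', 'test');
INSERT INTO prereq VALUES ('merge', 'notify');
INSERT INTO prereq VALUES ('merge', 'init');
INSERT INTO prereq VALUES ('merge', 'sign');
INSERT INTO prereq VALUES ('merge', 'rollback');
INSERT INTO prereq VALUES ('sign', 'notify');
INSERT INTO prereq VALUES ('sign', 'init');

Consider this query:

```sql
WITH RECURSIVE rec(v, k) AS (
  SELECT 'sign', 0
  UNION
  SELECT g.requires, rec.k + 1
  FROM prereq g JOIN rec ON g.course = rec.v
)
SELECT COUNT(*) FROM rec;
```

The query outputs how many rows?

3

Base: (sign, k=0).
Iteration 1: edges from {sign} -> (init, k=1), (notify, k=1).
Iteration 2: no outgoing edges from {init,notify}; recursion stops.
Total rows emitted: 3.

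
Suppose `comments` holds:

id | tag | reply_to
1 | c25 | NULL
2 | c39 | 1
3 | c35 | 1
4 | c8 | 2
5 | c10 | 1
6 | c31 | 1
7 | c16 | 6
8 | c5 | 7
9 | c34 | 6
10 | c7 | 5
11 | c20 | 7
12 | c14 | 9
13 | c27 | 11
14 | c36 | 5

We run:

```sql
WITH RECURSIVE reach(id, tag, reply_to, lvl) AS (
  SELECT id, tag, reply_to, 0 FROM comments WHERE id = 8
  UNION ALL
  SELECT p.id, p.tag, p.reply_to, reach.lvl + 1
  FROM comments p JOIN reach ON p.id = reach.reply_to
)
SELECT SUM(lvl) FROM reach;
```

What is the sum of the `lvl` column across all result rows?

6

Base: id=8 (c5), reply_to=7, lvl 0.
Iteration 1: join on id=7 -> c16 (id 7, reply_to=6, lvl 1).
Iteration 2: join on id=6 -> c31 (id 6, reply_to=1, lvl 2).
Iteration 3: join on id=1 -> c25 (id 1, reply_to=NULL, lvl 3).
Iteration 4: reply_to is NULL; no match; recursion stops.
SUM(lvl) = 0 + 1 + 2 + 3 = 6.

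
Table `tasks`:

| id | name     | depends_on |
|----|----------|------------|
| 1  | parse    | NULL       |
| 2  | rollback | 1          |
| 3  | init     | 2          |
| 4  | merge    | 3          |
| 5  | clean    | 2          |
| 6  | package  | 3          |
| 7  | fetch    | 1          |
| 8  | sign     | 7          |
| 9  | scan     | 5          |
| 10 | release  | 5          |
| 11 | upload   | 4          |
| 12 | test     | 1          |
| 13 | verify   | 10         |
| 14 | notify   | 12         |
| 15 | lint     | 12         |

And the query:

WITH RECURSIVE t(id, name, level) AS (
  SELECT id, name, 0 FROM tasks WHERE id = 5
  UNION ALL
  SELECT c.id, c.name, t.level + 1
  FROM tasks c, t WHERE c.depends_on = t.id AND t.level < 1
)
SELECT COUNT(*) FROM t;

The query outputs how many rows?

3

Base: id=5 (clean) at level 0.
Iteration 1: rows with depends_on in {5} -> scan (id 9, level 1), release (id 10, level 1).
Iteration 2: level < 1 fails for all current rows; recursion stops.
Total rows emitted: 3.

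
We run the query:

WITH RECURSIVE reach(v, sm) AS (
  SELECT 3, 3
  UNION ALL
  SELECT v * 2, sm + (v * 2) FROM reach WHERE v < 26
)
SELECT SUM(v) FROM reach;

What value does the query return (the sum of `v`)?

93

Base: v=3, sm=3.
Iteration 1: 3 < 26 holds -> v = 3 * 2 = 6, sm = 3 + 6 = 9.
Iteration 2: 6 < 26 holds -> v = 6 * 2 = 12, sm = 9 + 12 = 21.
Iteration 3: 12 < 26 holds -> v = 12 * 2 = 24, sm = 21 + 24 = 45.
Iteration 4: 24 < 26 holds -> v = 24 * 2 = 48, sm = 45 + 48 = 93.
Iteration 5: 48 < 26 fails; recursion stops.
SUM(v) = 3 + 6 + 12 + 24 + 48 = 93.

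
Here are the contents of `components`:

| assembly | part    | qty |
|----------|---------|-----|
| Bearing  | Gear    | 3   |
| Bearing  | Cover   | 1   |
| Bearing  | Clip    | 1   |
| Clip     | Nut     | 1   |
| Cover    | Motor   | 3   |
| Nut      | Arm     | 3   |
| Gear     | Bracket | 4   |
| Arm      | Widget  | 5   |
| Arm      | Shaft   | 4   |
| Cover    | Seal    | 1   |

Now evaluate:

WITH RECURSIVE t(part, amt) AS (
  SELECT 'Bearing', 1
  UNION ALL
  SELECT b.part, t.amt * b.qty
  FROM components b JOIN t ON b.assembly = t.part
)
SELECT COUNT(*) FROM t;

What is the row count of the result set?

11

Base: (Bearing, amt=1).
Iteration 1: components of {Bearing} -> Clip = 1*1 = 1, Cover = 1*1 = 1, Gear = 1*3 = 3.
Iteration 2: components of {Clip,Cover,Gear} -> Bracket = 3*4 = 12, Motor = 1*3 = 3, Nut = 1*1 = 1, Seal = 1*1 = 1.
Iteration 3: components of {Bracket,Motor,Nut,Seal} -> Arm = 1*3 = 3.
Iteration 4: components of {Arm} -> Shaft = 3*4 = 12, Widget = 3*5 = 15.
Iteration 5: no further components; recursion stops.
Total rows emitted: 11.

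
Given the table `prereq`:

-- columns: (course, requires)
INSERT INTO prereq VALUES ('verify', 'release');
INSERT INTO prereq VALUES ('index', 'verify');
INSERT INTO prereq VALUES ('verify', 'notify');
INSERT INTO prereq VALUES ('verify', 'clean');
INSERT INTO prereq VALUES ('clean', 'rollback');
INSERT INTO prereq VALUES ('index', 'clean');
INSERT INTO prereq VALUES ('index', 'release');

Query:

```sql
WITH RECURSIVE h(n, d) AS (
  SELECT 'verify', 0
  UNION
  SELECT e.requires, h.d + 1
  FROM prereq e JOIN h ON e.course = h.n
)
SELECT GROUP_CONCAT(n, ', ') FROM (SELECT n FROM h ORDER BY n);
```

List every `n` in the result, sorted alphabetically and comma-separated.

Base: (verify, d=0).
Iteration 1: edges from {verify} -> (clean, d=1), (notify, d=1), (release, d=1).
Iteration 2: edges from {clean,notify,release} -> (rollback, d=2).
Iteration 3: no outgoing edges from {rollback}; recursion stops.

clean, notify, release, rollback, verify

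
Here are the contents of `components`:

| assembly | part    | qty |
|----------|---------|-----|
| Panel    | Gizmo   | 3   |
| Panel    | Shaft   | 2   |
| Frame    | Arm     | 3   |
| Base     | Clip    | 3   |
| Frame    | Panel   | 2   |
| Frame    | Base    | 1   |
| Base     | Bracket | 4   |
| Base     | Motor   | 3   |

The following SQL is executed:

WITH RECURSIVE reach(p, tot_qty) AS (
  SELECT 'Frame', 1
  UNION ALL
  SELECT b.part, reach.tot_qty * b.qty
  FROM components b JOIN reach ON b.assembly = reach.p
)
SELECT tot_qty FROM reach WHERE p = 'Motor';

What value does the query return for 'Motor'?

3

Base: (Frame, tot_qty=1).
Iteration 1: components of {Frame} -> Arm = 1*3 = 3, Base = 1*1 = 1, Panel = 1*2 = 2.
Iteration 2: components of {Arm,Base,Panel} -> Bracket = 1*4 = 4, Clip = 1*3 = 3, Gizmo = 2*3 = 6, Motor = 1*3 = 3, Shaft = 2*2 = 4.
Iteration 3: no further components; recursion stops.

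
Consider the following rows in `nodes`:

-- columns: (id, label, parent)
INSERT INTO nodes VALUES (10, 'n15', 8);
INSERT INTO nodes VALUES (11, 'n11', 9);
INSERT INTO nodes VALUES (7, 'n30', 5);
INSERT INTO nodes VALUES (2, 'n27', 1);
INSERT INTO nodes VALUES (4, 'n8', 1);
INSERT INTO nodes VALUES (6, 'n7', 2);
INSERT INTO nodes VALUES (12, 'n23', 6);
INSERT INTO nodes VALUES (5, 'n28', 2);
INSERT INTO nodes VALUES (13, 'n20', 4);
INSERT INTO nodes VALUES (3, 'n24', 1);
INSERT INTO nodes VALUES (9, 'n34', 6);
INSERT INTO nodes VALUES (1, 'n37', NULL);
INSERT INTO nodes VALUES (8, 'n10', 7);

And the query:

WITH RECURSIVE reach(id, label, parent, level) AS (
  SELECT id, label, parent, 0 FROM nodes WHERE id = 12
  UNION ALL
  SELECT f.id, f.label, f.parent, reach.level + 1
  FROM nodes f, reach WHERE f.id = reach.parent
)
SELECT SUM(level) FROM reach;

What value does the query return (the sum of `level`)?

Base: id=12 (n23), parent=6, level 0.
Iteration 1: join on id=6 -> n7 (id 6, parent=2, level 1).
Iteration 2: join on id=2 -> n27 (id 2, parent=1, level 2).
Iteration 3: join on id=1 -> n37 (id 1, parent=NULL, level 3).
Iteration 4: parent is NULL; no match; recursion stops.
SUM(level) = 0 + 1 + 2 + 3 = 6.

6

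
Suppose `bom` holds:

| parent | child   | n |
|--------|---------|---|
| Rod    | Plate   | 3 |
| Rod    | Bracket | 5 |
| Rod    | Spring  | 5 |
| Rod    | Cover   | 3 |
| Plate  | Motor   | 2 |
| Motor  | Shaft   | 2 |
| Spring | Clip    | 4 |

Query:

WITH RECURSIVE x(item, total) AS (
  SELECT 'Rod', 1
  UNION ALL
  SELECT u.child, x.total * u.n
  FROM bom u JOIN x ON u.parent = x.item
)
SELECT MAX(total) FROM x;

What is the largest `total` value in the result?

20

Base: (Rod, total=1).
Iteration 1: components of {Rod} -> Bracket = 1*5 = 5, Cover = 1*3 = 3, Plate = 1*3 = 3, Spring = 1*5 = 5.
Iteration 2: components of {Bracket,Cover,Plate,Spring} -> Clip = 5*4 = 20, Motor = 3*2 = 6.
Iteration 3: components of {Clip,Motor} -> Shaft = 6*2 = 12.
Iteration 4: no further components; recursion stops.
total values: 1, 3, 5, 5, 3, 6, 20, 12; the maximum is 20.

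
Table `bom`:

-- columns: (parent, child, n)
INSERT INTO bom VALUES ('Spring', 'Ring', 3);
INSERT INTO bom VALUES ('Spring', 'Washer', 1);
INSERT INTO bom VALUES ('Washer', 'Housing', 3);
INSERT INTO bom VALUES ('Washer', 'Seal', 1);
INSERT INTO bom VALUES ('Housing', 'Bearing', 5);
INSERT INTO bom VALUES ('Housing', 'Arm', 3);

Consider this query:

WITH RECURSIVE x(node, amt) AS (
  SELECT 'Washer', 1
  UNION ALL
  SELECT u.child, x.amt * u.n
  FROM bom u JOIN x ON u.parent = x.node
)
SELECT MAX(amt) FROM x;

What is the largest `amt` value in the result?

15

Base: (Washer, amt=1).
Iteration 1: components of {Washer} -> Housing = 1*3 = 3, Seal = 1*1 = 1.
Iteration 2: components of {Housing,Seal} -> Arm = 3*3 = 9, Bearing = 3*5 = 15.
Iteration 3: no further components; recursion stops.
amt values: 1, 3, 1, 15, 9; the maximum is 15.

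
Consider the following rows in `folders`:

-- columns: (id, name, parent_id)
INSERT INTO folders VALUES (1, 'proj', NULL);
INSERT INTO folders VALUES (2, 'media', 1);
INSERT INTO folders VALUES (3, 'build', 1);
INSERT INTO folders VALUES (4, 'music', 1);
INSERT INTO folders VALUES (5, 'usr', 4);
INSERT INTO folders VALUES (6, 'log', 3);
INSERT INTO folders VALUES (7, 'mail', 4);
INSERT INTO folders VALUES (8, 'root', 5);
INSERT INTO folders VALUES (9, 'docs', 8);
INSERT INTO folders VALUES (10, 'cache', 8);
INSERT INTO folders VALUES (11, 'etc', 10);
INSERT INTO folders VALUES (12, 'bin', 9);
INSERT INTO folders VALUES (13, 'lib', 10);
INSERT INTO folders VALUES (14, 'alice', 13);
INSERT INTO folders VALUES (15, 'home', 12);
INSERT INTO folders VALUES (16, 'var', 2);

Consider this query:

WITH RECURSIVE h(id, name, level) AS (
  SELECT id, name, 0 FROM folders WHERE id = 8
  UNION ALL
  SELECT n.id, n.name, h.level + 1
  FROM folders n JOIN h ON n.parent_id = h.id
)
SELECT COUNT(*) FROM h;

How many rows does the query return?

8

Base: id=8 (root) at level 0.
Iteration 1: rows with parent_id in {8} -> docs (id 9, level 1), cache (id 10, level 1).
Iteration 2: rows with parent_id in {9,10} -> etc (id 11, level 2), bin (id 12, level 2), lib (id 13, level 2).
Iteration 3: rows with parent_id in {11,12,13} -> alice (id 14, level 3), home (id 15, level 3).
Iteration 4: no rows with parent_id in {14,15}; recursion stops.
Total rows emitted: 8.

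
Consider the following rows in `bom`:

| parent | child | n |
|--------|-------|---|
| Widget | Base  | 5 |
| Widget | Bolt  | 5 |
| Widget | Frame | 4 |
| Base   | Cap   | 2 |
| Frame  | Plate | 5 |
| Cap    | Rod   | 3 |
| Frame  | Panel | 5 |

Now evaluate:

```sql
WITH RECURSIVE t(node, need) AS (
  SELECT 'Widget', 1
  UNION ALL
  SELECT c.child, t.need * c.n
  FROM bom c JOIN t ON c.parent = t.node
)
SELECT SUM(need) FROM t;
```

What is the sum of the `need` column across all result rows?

95

Base: (Widget, need=1).
Iteration 1: components of {Widget} -> Base = 1*5 = 5, Bolt = 1*5 = 5, Frame = 1*4 = 4.
Iteration 2: components of {Base,Bolt,Frame} -> Cap = 5*2 = 10, Panel = 4*5 = 20, Plate = 4*5 = 20.
Iteration 3: components of {Cap,Panel,Plate} -> Rod = 10*3 = 30.
Iteration 4: no further components; recursion stops.
SUM(need) = 1 + 5 + 5 + 4 + 10 + 20 + 20 + 30 = 95.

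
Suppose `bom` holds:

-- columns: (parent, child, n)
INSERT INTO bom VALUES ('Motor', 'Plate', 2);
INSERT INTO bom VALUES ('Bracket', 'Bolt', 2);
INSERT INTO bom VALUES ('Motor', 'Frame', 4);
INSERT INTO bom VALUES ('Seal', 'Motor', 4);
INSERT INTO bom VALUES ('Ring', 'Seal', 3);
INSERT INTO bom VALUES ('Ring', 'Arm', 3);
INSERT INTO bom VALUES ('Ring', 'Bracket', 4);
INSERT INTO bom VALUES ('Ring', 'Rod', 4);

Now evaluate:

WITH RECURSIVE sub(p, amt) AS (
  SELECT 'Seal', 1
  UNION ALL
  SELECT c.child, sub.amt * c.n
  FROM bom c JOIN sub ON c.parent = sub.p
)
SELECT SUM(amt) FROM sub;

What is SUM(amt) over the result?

Base: (Seal, amt=1).
Iteration 1: components of {Seal} -> Motor = 1*4 = 4.
Iteration 2: components of {Motor} -> Frame = 4*4 = 16, Plate = 4*2 = 8.
Iteration 3: no further components; recursion stops.
SUM(amt) = 1 + 4 + 16 + 8 = 29.

29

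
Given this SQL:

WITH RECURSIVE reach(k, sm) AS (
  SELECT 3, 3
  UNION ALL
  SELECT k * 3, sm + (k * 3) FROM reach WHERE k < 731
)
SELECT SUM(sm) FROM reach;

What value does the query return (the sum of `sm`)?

Base: k=3, sm=3.
Iteration 1: 3 < 731 holds -> k = 3 * 3 = 9, sm = 3 + 9 = 12.
Iteration 2: 9 < 731 holds -> k = 9 * 3 = 27, sm = 12 + 27 = 39.
Iteration 3: 27 < 731 holds -> k = 27 * 3 = 81, sm = 39 + 81 = 120.
Iteration 4: 81 < 731 holds -> k = 81 * 3 = 243, sm = 120 + 243 = 363.
Iteration 5: 243 < 731 holds -> k = 243 * 3 = 729, sm = 363 + 729 = 1092.
Iteration 6: 729 < 731 holds -> k = 729 * 3 = 2187, sm = 1092 + 2187 = 3279.
Iteration 7: 2187 < 731 fails; recursion stops.
SUM(sm) = 3 + 12 + 39 + 120 + 363 + 1092 + 3279 = 4908.

4908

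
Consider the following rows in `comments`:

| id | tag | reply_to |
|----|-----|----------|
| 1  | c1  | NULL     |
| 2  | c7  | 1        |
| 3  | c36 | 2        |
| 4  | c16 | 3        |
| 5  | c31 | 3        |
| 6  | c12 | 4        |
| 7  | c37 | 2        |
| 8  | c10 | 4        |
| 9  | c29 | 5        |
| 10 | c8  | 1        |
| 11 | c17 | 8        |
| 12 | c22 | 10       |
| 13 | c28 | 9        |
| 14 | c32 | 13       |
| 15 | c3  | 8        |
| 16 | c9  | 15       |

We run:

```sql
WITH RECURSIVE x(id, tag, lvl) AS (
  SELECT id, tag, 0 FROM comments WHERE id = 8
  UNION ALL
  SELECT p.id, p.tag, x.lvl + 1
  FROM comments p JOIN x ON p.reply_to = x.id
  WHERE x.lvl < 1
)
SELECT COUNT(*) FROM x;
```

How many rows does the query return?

3

Base: id=8 (c10) at lvl 0.
Iteration 1: rows with reply_to in {8} -> c17 (id 11, lvl 1), c3 (id 15, lvl 1).
Iteration 2: lvl < 1 fails for all current rows; recursion stops.
Total rows emitted: 3.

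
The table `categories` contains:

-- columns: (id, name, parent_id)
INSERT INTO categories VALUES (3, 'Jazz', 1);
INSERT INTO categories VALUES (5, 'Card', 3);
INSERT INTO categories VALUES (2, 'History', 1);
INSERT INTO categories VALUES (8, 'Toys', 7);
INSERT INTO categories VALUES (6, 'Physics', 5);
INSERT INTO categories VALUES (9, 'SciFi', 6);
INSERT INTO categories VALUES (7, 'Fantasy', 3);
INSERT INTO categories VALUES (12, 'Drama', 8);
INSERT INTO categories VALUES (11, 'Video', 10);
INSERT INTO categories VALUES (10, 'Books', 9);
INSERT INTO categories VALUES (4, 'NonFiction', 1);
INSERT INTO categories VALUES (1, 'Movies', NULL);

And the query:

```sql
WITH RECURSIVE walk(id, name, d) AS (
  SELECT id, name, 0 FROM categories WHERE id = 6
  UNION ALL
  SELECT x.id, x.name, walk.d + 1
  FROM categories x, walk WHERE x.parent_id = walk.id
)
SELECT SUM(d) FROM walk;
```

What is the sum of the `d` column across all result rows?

Base: id=6 (Physics) at d 0.
Iteration 1: rows with parent_id in {6} -> SciFi (id 9, d 1).
Iteration 2: rows with parent_id in {9} -> Books (id 10, d 2).
Iteration 3: rows with parent_id in {10} -> Video (id 11, d 3).
Iteration 4: no rows with parent_id in {11}; recursion stops.
SUM(d) = 0 + 1 + 2 + 3 = 6.

6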